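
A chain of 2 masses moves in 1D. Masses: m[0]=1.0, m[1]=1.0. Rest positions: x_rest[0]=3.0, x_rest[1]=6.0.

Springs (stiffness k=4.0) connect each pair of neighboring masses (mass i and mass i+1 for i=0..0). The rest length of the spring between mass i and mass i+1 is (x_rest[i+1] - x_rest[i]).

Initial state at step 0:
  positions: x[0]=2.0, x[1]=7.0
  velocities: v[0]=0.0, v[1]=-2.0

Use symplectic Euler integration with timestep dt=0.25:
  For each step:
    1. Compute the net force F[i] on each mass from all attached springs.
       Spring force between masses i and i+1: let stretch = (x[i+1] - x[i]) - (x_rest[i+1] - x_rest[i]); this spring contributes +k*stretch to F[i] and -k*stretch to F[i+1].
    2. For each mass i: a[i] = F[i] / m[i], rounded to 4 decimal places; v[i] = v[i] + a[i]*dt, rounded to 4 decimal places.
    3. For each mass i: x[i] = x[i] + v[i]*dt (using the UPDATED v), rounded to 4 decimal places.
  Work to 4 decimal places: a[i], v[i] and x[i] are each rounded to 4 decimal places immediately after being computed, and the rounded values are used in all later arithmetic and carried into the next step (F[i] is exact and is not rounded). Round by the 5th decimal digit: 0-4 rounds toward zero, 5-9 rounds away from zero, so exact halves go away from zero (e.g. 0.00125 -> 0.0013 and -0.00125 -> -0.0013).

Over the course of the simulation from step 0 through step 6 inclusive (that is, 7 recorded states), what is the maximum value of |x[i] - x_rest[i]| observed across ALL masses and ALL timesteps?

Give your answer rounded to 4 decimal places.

Answer: 2.1562

Derivation:
Step 0: x=[2.0000 7.0000] v=[0.0000 -2.0000]
Step 1: x=[2.5000 6.0000] v=[2.0000 -4.0000]
Step 2: x=[3.1250 4.8750] v=[2.5000 -4.5000]
Step 3: x=[3.4375 4.0625] v=[1.2500 -3.2500]
Step 4: x=[3.1563 3.8438] v=[-1.1250 -0.8750]
Step 5: x=[2.2969 4.2032] v=[-3.4375 1.4375]
Step 6: x=[1.1641 4.8360] v=[-4.5312 2.5312]
Max displacement = 2.1562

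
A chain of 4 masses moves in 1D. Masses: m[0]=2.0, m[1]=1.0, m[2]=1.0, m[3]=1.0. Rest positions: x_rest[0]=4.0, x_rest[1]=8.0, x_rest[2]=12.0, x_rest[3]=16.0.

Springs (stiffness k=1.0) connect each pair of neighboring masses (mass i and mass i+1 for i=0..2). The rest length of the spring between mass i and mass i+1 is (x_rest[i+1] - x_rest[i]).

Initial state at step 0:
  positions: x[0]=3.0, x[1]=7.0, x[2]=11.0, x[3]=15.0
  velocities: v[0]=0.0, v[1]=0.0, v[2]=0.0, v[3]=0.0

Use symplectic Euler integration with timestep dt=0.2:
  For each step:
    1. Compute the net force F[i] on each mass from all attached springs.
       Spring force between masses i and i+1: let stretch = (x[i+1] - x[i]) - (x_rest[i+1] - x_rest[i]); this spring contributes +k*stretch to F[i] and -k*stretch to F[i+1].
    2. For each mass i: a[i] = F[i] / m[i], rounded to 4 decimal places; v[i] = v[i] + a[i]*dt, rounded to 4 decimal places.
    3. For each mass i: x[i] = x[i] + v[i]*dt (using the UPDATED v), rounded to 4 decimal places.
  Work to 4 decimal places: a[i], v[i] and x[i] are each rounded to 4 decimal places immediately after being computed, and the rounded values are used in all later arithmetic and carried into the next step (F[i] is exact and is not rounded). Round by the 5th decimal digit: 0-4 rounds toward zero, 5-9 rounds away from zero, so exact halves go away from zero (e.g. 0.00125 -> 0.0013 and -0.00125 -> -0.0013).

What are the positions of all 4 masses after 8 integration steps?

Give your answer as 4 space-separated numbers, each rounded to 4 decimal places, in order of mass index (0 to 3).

Answer: 3.0000 7.0000 11.0000 15.0000

Derivation:
Step 0: x=[3.0000 7.0000 11.0000 15.0000] v=[0.0000 0.0000 0.0000 0.0000]
Step 1: x=[3.0000 7.0000 11.0000 15.0000] v=[0.0000 0.0000 0.0000 0.0000]
Step 2: x=[3.0000 7.0000 11.0000 15.0000] v=[0.0000 0.0000 0.0000 0.0000]
Step 3: x=[3.0000 7.0000 11.0000 15.0000] v=[0.0000 0.0000 0.0000 0.0000]
Step 4: x=[3.0000 7.0000 11.0000 15.0000] v=[0.0000 0.0000 0.0000 0.0000]
Step 5: x=[3.0000 7.0000 11.0000 15.0000] v=[0.0000 0.0000 0.0000 0.0000]
Step 6: x=[3.0000 7.0000 11.0000 15.0000] v=[0.0000 0.0000 0.0000 0.0000]
Step 7: x=[3.0000 7.0000 11.0000 15.0000] v=[0.0000 0.0000 0.0000 0.0000]
Step 8: x=[3.0000 7.0000 11.0000 15.0000] v=[0.0000 0.0000 0.0000 0.0000]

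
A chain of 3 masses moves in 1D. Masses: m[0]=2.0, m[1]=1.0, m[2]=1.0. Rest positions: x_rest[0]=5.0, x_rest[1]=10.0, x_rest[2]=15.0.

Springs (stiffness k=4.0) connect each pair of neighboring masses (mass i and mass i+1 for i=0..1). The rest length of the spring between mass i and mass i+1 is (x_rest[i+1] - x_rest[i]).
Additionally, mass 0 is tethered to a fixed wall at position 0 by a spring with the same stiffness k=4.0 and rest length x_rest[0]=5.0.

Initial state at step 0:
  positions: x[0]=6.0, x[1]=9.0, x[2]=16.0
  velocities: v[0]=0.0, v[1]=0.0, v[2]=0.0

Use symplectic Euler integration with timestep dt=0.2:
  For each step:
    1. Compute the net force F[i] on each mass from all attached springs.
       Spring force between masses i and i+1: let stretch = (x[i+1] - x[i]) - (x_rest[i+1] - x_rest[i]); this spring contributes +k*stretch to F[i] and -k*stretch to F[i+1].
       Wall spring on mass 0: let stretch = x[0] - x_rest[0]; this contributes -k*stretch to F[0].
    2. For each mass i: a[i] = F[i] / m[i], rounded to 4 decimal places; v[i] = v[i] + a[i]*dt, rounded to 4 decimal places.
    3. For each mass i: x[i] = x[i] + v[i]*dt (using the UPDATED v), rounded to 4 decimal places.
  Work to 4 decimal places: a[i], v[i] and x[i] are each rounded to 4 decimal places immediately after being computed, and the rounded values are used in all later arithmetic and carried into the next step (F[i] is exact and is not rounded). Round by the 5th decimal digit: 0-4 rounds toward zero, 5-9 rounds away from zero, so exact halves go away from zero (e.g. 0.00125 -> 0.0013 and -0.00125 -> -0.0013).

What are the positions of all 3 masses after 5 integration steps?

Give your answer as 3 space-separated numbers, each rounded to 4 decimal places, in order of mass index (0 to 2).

Step 0: x=[6.0000 9.0000 16.0000] v=[0.0000 0.0000 0.0000]
Step 1: x=[5.7600 9.6400 15.6800] v=[-1.2000 3.2000 -1.6000]
Step 2: x=[5.3696 10.6256 15.1936] v=[-1.9520 4.9280 -2.4320]
Step 3: x=[4.9701 11.5011 14.7763] v=[-1.9974 4.3776 -2.0864]
Step 4: x=[4.6955 11.8557 14.6350] v=[-1.3730 1.7730 -0.7066]
Step 5: x=[4.6181 11.5094 14.8490] v=[-0.3871 -1.7317 1.0700]

Answer: 4.6181 11.5094 14.8490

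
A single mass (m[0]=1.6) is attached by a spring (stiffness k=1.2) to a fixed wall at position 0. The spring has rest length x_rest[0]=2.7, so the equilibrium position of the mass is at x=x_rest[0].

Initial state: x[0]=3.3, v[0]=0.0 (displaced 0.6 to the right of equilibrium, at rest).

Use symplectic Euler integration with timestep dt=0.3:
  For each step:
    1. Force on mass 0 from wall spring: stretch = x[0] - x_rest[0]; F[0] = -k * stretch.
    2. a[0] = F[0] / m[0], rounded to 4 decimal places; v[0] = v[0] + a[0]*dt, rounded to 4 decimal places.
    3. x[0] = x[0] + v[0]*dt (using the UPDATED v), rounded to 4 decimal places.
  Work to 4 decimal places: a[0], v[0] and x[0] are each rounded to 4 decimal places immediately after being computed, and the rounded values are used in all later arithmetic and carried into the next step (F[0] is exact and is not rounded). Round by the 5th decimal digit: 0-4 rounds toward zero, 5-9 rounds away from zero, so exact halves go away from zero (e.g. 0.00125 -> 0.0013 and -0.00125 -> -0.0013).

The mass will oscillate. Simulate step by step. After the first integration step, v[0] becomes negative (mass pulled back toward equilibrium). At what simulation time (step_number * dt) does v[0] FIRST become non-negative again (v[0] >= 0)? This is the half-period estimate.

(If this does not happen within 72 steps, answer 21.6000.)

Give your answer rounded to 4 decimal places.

Answer: 3.9000

Derivation:
Step 0: x=[3.3000] v=[0.0000]
Step 1: x=[3.2595] v=[-0.1350]
Step 2: x=[3.1812] v=[-0.2609]
Step 3: x=[3.0704] v=[-0.3692]
Step 4: x=[2.9347] v=[-0.4525]
Step 5: x=[2.7831] v=[-0.5053]
Step 6: x=[2.6259] v=[-0.5240]
Step 7: x=[2.4737] v=[-0.5073]
Step 8: x=[2.3368] v=[-0.4564]
Step 9: x=[2.2244] v=[-0.3747]
Step 10: x=[2.1441] v=[-0.2677]
Step 11: x=[2.1013] v=[-0.1426]
Step 12: x=[2.0989] v=[-0.0079]
Step 13: x=[2.1371] v=[0.1273]
First v>=0 after going negative at step 13, time=3.9000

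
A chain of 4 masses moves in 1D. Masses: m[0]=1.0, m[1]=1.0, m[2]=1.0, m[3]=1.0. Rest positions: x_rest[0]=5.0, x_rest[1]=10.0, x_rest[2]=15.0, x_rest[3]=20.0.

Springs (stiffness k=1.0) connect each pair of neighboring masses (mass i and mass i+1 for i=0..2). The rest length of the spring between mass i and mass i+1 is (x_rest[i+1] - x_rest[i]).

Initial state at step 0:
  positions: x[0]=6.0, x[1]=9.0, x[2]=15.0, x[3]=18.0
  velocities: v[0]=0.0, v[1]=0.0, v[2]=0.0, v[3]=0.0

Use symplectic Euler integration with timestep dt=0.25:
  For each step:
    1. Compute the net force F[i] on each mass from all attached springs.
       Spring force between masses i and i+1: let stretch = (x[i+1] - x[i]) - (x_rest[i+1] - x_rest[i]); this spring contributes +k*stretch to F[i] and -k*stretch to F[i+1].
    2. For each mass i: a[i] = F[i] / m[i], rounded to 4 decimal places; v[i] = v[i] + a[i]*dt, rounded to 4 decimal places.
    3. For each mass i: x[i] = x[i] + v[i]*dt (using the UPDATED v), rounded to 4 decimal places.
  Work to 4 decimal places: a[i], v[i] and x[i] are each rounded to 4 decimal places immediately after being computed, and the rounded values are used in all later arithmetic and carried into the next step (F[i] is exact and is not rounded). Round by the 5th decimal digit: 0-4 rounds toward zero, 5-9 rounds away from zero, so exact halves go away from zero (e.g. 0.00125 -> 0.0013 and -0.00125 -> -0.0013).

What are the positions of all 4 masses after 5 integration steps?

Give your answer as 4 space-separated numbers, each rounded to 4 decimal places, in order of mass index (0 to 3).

Answer: 4.7064 10.5509 13.4491 19.2936

Derivation:
Step 0: x=[6.0000 9.0000 15.0000 18.0000] v=[0.0000 0.0000 0.0000 0.0000]
Step 1: x=[5.8750 9.1875 14.8125 18.1250] v=[-0.5000 0.7500 -0.7500 0.5000]
Step 2: x=[5.6445 9.5195 14.4805 18.3555] v=[-0.9219 1.3281 -1.3281 0.9219]
Step 3: x=[5.3437 9.9194 14.0806 18.6563] v=[-1.2032 1.5996 -1.5996 1.2032]
Step 4: x=[5.0164 10.2934 13.7066 18.9836] v=[-1.3093 1.4960 -1.4960 1.3093]
Step 5: x=[4.7064 10.5509 13.4491 19.2936] v=[-1.2401 1.0301 -1.0301 1.2401]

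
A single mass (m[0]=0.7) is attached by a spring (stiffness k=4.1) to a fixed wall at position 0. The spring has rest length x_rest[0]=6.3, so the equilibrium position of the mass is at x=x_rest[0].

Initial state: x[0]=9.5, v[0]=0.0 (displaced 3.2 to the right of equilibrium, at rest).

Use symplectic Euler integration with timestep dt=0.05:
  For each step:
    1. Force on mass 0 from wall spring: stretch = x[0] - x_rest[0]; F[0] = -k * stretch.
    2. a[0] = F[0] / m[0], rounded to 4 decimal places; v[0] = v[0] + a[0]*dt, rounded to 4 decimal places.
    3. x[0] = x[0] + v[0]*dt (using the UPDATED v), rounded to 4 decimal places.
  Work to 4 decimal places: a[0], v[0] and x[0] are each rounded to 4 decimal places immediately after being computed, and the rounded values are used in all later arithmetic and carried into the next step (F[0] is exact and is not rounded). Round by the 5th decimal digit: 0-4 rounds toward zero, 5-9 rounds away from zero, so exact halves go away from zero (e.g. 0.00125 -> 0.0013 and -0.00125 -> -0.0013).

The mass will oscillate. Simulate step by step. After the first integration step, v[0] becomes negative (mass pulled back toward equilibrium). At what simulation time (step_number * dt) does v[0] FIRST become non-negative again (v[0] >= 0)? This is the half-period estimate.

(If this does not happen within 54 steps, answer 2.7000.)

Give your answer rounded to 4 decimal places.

Answer: 1.3000

Derivation:
Step 0: x=[9.5000] v=[0.0000]
Step 1: x=[9.4531] v=[-0.9371]
Step 2: x=[9.3601] v=[-1.8605]
Step 3: x=[9.2223] v=[-2.7567]
Step 4: x=[9.0417] v=[-3.6125]
Step 5: x=[8.8209] v=[-4.4154]
Step 6: x=[8.5632] v=[-5.1537]
Step 7: x=[8.2724] v=[-5.8165]
Step 8: x=[7.9527] v=[-6.3941]
Step 9: x=[7.6088] v=[-6.8781]
Step 10: x=[7.2457] v=[-7.2614]
Step 11: x=[6.8688] v=[-7.5384]
Step 12: x=[6.4836] v=[-7.7050]
Step 13: x=[6.0957] v=[-7.7588]
Step 14: x=[5.7108] v=[-7.6990]
Step 15: x=[5.3345] v=[-7.5265]
Step 16: x=[4.9723] v=[-7.2437]
Step 17: x=[4.6296] v=[-6.8549]
Step 18: x=[4.3113] v=[-6.3657]
Step 19: x=[4.0221] v=[-5.7833]
Step 20: x=[3.7663] v=[-5.1162]
Step 21: x=[3.5476] v=[-4.3742]
Step 22: x=[3.3692] v=[-3.5681]
Step 23: x=[3.2337] v=[-2.7098]
Step 24: x=[3.1431] v=[-1.8118]
Step 25: x=[3.0987] v=[-0.8873]
Step 26: x=[3.1012] v=[0.0502]
First v>=0 after going negative at step 26, time=1.3000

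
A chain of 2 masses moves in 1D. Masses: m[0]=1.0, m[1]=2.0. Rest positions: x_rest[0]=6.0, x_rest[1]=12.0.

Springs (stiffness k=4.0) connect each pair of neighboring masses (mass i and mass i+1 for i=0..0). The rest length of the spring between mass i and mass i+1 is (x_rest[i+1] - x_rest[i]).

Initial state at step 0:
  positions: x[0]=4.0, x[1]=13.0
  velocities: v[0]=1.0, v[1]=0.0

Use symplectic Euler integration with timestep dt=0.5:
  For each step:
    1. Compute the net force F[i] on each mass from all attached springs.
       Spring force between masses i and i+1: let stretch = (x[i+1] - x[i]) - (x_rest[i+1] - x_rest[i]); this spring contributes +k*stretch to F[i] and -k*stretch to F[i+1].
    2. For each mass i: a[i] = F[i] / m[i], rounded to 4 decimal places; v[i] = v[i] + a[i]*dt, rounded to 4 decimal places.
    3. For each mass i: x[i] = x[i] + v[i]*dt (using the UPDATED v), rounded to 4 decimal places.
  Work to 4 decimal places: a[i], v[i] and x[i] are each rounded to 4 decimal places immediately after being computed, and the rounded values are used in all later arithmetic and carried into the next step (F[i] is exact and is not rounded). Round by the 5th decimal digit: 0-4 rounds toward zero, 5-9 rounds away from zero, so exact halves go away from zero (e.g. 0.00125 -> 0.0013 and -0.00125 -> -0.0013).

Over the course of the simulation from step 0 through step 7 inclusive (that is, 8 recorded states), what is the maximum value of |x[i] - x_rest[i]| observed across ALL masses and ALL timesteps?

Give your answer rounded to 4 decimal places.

Step 0: x=[4.0000 13.0000] v=[1.0000 0.0000]
Step 1: x=[7.5000 11.5000] v=[7.0000 -3.0000]
Step 2: x=[9.0000 11.0000] v=[3.0000 -1.0000]
Step 3: x=[6.5000 12.5000] v=[-5.0000 3.0000]
Step 4: x=[4.0000 14.0000] v=[-5.0000 3.0000]
Step 5: x=[5.5000 13.5000] v=[3.0000 -1.0000]
Step 6: x=[9.0000 12.0000] v=[7.0000 -3.0000]
Step 7: x=[9.5000 12.0000] v=[1.0000 0.0000]
Max displacement = 3.5000

Answer: 3.5000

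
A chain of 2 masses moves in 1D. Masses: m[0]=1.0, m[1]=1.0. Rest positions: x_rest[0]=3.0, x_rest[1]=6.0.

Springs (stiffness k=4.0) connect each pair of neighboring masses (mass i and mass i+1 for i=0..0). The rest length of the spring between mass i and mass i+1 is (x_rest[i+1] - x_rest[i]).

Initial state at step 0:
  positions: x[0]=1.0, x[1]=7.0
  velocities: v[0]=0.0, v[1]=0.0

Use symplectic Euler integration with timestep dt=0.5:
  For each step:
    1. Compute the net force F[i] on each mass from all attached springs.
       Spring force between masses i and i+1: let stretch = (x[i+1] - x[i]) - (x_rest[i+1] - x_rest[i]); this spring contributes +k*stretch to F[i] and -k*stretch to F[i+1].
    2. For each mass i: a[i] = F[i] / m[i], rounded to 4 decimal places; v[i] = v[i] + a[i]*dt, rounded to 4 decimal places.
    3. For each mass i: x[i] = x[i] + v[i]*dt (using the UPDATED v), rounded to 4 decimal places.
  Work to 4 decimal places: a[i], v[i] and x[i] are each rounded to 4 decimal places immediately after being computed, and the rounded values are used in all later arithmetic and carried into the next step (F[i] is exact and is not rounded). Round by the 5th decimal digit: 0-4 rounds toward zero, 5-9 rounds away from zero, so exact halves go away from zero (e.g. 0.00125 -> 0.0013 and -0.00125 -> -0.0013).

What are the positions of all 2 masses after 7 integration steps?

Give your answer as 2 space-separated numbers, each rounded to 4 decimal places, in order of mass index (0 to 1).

Step 0: x=[1.0000 7.0000] v=[0.0000 0.0000]
Step 1: x=[4.0000 4.0000] v=[6.0000 -6.0000]
Step 2: x=[4.0000 4.0000] v=[0.0000 0.0000]
Step 3: x=[1.0000 7.0000] v=[-6.0000 6.0000]
Step 4: x=[1.0000 7.0000] v=[0.0000 0.0000]
Step 5: x=[4.0000 4.0000] v=[6.0000 -6.0000]
Step 6: x=[4.0000 4.0000] v=[0.0000 0.0000]
Step 7: x=[1.0000 7.0000] v=[-6.0000 6.0000]

Answer: 1.0000 7.0000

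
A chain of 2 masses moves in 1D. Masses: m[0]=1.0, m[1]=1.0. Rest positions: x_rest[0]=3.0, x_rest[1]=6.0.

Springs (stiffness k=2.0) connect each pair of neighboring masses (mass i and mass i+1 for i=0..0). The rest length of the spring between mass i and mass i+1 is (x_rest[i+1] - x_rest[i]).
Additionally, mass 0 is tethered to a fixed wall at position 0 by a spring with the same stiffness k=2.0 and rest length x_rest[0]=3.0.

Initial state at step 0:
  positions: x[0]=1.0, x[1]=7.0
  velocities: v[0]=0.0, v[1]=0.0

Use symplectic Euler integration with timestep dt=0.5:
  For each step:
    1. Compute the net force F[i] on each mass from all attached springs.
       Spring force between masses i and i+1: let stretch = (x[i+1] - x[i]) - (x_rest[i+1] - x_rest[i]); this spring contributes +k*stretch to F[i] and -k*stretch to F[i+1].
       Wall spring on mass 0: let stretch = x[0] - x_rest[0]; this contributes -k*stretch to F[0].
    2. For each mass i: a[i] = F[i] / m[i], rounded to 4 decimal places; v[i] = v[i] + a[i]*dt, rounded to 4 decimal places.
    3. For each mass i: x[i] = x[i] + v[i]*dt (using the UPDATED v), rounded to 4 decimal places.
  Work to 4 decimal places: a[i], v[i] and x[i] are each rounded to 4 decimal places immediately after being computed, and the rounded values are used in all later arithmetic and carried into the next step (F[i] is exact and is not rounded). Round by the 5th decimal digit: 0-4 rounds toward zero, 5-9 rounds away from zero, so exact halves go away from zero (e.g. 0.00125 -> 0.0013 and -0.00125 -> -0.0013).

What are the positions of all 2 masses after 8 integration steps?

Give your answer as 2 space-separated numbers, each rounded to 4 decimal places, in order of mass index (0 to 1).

Step 0: x=[1.0000 7.0000] v=[0.0000 0.0000]
Step 1: x=[3.5000 5.5000] v=[5.0000 -3.0000]
Step 2: x=[5.2500 4.5000] v=[3.5000 -2.0000]
Step 3: x=[4.0000 5.3750] v=[-2.5000 1.7500]
Step 4: x=[1.4375 7.0625] v=[-5.1250 3.3750]
Step 5: x=[0.9688 7.4375] v=[-0.9375 0.7500]
Step 6: x=[3.2500 6.0782] v=[4.5624 -2.7187]
Step 7: x=[5.3203 4.8048] v=[4.1406 -2.5469]
Step 8: x=[4.4727 5.2891] v=[-1.6952 0.9686]

Answer: 4.4727 5.2891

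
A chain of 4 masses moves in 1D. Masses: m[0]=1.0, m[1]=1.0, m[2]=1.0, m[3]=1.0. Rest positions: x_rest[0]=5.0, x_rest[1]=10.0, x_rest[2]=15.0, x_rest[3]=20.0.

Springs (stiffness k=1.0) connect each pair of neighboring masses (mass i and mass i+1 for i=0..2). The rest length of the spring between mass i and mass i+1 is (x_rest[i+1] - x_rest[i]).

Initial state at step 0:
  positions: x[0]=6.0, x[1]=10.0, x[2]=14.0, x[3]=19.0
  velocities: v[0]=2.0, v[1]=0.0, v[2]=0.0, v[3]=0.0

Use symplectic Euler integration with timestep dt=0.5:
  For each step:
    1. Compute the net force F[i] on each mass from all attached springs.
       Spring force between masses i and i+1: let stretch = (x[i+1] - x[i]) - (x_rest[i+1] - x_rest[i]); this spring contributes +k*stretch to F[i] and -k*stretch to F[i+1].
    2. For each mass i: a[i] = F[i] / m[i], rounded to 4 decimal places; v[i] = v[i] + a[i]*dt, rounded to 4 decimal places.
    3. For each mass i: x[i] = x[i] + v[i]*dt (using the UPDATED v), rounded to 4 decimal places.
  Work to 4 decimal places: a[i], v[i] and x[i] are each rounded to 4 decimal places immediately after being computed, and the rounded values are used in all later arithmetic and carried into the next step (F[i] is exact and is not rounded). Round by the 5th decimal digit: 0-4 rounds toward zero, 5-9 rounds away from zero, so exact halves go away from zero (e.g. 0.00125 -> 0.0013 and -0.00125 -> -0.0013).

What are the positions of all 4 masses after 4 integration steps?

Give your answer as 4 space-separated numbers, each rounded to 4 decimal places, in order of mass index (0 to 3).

Answer: 6.5000 11.4298 15.4142 19.6564

Derivation:
Step 0: x=[6.0000 10.0000 14.0000 19.0000] v=[2.0000 0.0000 0.0000 0.0000]
Step 1: x=[6.7500 10.0000 14.2500 19.0000] v=[1.5000 0.0000 0.5000 0.0000]
Step 2: x=[7.0625 10.2500 14.6250 19.0625] v=[0.6250 0.5000 0.7500 0.1250]
Step 3: x=[6.9219 10.7969 15.0157 19.2657] v=[-0.2813 1.0938 0.7813 0.4063]
Step 4: x=[6.5000 11.4298 15.4142 19.6564] v=[-0.8438 1.2657 0.7969 0.7813]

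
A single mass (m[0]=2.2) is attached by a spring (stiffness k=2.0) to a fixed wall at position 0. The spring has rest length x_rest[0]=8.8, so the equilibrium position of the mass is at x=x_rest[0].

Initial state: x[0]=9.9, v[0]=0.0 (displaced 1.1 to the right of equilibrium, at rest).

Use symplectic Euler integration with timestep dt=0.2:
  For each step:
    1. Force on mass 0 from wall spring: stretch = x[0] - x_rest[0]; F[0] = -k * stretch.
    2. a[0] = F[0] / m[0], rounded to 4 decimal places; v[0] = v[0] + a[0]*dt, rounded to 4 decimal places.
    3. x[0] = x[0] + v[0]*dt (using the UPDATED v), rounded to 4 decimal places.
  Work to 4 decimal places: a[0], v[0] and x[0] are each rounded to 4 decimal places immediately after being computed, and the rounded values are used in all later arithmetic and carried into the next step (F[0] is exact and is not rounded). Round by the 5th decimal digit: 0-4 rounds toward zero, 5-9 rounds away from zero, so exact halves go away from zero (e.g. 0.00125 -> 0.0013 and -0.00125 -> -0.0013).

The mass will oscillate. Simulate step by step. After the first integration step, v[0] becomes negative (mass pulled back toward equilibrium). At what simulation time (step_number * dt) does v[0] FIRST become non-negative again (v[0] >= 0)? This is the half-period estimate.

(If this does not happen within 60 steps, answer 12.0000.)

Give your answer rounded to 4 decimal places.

Step 0: x=[9.9000] v=[0.0000]
Step 1: x=[9.8600] v=[-0.2000]
Step 2: x=[9.7815] v=[-0.3927]
Step 3: x=[9.6673] v=[-0.5712]
Step 4: x=[9.5215] v=[-0.7289]
Step 5: x=[9.3495] v=[-0.8601]
Step 6: x=[9.1575] v=[-0.9600]
Step 7: x=[8.9525] v=[-1.0250]
Step 8: x=[8.7420] v=[-1.0527]
Step 9: x=[8.5336] v=[-1.0422]
Step 10: x=[8.3348] v=[-0.9938]
Step 11: x=[8.1530] v=[-0.9092]
Step 12: x=[7.9947] v=[-0.7916]
Step 13: x=[7.8657] v=[-0.6452]
Step 14: x=[7.7706] v=[-0.4753]
Step 15: x=[7.7130] v=[-0.2881]
Step 16: x=[7.6949] v=[-0.0905]
Step 17: x=[7.7170] v=[0.1104]
First v>=0 after going negative at step 17, time=3.4000

Answer: 3.4000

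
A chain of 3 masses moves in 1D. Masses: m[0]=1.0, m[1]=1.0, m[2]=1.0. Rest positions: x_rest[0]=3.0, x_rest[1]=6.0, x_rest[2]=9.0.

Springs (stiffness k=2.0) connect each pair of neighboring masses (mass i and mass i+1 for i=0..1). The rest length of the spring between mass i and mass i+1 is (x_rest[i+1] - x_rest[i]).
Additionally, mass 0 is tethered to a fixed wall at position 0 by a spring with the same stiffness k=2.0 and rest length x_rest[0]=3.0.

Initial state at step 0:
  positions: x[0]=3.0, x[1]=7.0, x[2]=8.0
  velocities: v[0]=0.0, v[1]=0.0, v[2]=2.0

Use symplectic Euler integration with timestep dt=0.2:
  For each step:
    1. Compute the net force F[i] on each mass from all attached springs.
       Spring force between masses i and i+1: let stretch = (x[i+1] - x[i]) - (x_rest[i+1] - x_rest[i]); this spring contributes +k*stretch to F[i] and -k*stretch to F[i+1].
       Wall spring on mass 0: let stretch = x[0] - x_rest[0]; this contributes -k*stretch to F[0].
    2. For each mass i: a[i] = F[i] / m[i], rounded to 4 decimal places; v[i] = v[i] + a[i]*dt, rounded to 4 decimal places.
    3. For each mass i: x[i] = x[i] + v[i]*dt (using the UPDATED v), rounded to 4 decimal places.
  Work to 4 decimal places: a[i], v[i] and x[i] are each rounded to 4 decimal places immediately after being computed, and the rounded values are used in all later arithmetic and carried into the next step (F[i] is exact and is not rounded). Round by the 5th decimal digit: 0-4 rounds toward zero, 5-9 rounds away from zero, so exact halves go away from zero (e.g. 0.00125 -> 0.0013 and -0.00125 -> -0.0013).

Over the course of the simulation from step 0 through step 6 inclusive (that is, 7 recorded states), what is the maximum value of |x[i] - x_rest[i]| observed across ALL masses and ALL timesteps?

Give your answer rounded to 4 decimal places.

Step 0: x=[3.0000 7.0000 8.0000] v=[0.0000 0.0000 2.0000]
Step 1: x=[3.0800 6.7600 8.5600] v=[0.4000 -1.2000 2.8000]
Step 2: x=[3.2080 6.3696 9.2160] v=[0.6400 -1.9520 3.2800]
Step 3: x=[3.3323 5.9540 9.8843] v=[0.6214 -2.0781 3.3414]
Step 4: x=[3.3997 5.6431 10.4782] v=[0.3372 -1.5547 2.9693]
Step 5: x=[3.3746 5.5395 10.9253] v=[-0.1253 -0.5180 2.2353]
Step 6: x=[3.2528 5.6936 11.1815] v=[-0.6092 0.7704 1.2810]
Max displacement = 2.1815

Answer: 2.1815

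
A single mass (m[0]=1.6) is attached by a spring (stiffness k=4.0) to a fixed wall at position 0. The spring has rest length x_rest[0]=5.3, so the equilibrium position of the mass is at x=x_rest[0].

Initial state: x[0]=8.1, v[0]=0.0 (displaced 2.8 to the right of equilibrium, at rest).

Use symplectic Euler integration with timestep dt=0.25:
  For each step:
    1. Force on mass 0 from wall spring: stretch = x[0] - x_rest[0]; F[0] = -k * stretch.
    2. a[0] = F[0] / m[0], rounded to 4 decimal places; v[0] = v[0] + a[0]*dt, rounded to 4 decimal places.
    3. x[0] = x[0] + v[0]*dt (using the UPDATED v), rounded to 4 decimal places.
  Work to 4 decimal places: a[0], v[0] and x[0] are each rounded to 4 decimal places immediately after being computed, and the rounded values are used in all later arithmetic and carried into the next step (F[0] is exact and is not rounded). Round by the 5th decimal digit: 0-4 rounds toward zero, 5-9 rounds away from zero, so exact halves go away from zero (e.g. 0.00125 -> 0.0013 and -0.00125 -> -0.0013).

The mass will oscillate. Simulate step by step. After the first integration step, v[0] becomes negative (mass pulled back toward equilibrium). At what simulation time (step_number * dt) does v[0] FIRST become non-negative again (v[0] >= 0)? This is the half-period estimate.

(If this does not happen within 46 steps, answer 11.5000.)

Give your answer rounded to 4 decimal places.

Answer: 2.0000

Derivation:
Step 0: x=[8.1000] v=[0.0000]
Step 1: x=[7.6625] v=[-1.7500]
Step 2: x=[6.8559] v=[-3.2266]
Step 3: x=[5.8061] v=[-4.1991]
Step 4: x=[4.6773] v=[-4.5154]
Step 5: x=[3.6458] v=[-4.1262]
Step 6: x=[2.8727] v=[-3.0923]
Step 7: x=[2.4789] v=[-1.5752]
Step 8: x=[2.5259] v=[0.1880]
First v>=0 after going negative at step 8, time=2.0000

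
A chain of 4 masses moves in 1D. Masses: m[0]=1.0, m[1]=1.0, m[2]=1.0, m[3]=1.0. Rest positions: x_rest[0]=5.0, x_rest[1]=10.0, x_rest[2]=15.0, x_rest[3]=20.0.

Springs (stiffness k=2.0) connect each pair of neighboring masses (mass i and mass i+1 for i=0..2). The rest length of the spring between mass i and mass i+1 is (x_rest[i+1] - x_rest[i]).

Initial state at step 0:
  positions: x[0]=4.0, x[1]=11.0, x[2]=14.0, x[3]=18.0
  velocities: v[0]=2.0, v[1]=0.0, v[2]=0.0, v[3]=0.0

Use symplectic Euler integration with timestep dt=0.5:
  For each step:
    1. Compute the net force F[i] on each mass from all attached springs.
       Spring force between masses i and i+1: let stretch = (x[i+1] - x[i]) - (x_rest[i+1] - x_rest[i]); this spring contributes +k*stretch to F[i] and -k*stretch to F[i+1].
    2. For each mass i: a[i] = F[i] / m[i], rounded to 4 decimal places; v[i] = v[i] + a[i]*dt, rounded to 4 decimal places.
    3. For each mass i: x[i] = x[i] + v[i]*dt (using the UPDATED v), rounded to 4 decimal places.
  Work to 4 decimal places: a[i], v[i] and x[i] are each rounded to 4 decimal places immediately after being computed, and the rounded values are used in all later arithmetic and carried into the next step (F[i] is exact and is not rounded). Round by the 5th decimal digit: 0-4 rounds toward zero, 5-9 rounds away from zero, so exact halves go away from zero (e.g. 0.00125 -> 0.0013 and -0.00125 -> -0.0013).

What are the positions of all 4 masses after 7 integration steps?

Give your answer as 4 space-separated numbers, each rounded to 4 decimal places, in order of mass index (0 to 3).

Step 0: x=[4.0000 11.0000 14.0000 18.0000] v=[2.0000 0.0000 0.0000 0.0000]
Step 1: x=[6.0000 9.0000 14.5000 18.5000] v=[4.0000 -4.0000 1.0000 1.0000]
Step 2: x=[7.0000 8.2500 14.2500 19.5000] v=[2.0000 -1.5000 -0.5000 2.0000]
Step 3: x=[6.1250 9.8750 13.6250 20.3750] v=[-1.7500 3.2500 -1.2500 1.7500]
Step 4: x=[4.6250 11.5000 14.5000 20.3750] v=[-3.0000 3.2500 1.7500 0.0000]
Step 5: x=[4.0625 11.1875 16.8125 19.9375] v=[-1.1250 -0.6250 4.6250 -0.8750]
Step 6: x=[4.5625 10.1250 17.8750 20.4375] v=[1.0000 -2.1250 2.1250 1.0000]
Step 7: x=[5.3438 10.1563 16.3438 22.1563] v=[1.5625 0.0625 -3.0625 3.4375]

Answer: 5.3438 10.1563 16.3438 22.1563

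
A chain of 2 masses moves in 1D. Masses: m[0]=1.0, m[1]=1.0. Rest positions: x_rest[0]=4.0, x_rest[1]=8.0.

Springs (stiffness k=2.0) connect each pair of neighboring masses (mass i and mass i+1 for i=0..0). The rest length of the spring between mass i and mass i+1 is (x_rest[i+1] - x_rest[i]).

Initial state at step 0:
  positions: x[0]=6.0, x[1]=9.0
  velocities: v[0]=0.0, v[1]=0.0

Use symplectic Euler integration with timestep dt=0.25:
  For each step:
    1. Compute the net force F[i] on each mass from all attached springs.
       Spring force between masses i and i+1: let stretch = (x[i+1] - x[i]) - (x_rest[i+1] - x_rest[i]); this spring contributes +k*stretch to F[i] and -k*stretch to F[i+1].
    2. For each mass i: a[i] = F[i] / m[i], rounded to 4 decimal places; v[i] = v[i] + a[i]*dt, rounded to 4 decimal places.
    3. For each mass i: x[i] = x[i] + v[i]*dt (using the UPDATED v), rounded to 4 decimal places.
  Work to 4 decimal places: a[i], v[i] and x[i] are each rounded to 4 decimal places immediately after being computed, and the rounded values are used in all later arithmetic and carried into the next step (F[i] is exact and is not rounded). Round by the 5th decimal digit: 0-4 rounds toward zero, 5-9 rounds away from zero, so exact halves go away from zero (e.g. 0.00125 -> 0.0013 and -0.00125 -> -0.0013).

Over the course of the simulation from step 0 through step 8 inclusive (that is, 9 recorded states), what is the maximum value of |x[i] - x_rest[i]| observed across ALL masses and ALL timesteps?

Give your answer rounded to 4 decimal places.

Step 0: x=[6.0000 9.0000] v=[0.0000 0.0000]
Step 1: x=[5.8750 9.1250] v=[-0.5000 0.5000]
Step 2: x=[5.6563 9.3438] v=[-0.8750 0.8750]
Step 3: x=[5.3985 9.6016] v=[-1.0313 1.0313]
Step 4: x=[5.1661 9.8341] v=[-0.9298 0.9298]
Step 5: x=[5.0172 9.9831] v=[-0.5958 0.5958]
Step 6: x=[4.9890 10.0113] v=[-0.1129 0.1129]
Step 7: x=[5.0886 9.9117] v=[0.3983 -0.3983]
Step 8: x=[5.2911 9.7092] v=[0.8099 -0.8099]
Max displacement = 2.0113

Answer: 2.0113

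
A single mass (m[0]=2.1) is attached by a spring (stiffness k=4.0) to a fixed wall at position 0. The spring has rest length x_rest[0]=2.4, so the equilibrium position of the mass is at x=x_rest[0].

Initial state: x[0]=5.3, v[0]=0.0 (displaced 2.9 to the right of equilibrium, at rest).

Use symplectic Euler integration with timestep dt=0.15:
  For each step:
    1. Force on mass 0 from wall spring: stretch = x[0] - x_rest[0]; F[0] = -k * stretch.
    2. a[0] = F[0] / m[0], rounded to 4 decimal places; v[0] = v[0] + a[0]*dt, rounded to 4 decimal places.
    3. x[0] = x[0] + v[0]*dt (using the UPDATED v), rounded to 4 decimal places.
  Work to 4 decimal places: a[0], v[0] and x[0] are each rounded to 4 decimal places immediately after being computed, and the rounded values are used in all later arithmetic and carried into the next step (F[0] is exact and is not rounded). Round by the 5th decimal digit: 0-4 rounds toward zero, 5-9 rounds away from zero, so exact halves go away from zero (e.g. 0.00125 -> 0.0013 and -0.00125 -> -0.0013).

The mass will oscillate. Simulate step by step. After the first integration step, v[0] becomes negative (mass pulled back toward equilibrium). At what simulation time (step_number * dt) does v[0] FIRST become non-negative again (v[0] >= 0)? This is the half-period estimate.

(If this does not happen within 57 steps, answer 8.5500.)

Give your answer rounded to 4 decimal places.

Step 0: x=[5.3000] v=[0.0000]
Step 1: x=[5.1757] v=[-0.8286]
Step 2: x=[4.9324] v=[-1.6217]
Step 3: x=[4.5806] v=[-2.3452]
Step 4: x=[4.1354] v=[-2.9682]
Step 5: x=[3.6158] v=[-3.4640]
Step 6: x=[3.0441] v=[-3.8114]
Step 7: x=[2.4448] v=[-3.9954]
Step 8: x=[1.8436] v=[-4.0082]
Step 9: x=[1.2662] v=[-3.8492]
Step 10: x=[0.7374] v=[-3.5253]
Step 11: x=[0.2799] v=[-3.0503]
Step 12: x=[-0.0868] v=[-2.4446]
Step 13: x=[-0.3469] v=[-1.7341]
Step 14: x=[-0.4893] v=[-0.9493]
Step 15: x=[-0.5079] v=[-0.1238]
Step 16: x=[-0.4019] v=[0.7070]
First v>=0 after going negative at step 16, time=2.4000

Answer: 2.4000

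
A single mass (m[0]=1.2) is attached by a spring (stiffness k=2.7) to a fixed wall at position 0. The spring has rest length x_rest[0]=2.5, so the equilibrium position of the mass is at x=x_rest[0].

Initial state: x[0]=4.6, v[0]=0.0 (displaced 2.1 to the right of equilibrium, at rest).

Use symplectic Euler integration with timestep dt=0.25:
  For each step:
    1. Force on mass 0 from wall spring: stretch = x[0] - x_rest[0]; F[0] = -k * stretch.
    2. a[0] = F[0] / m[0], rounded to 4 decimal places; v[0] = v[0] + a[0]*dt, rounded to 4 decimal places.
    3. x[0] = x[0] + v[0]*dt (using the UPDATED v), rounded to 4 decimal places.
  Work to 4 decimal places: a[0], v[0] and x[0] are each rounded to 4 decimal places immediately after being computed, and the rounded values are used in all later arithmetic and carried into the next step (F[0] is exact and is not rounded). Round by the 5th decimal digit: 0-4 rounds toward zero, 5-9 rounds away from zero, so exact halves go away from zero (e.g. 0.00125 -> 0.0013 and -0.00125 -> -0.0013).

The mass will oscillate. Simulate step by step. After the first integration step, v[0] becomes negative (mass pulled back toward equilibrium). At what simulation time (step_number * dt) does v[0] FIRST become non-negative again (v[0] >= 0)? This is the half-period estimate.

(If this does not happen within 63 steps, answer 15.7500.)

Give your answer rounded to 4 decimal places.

Answer: 2.2500

Derivation:
Step 0: x=[4.6000] v=[0.0000]
Step 1: x=[4.3047] v=[-1.1813]
Step 2: x=[3.7556] v=[-2.1965]
Step 3: x=[3.0299] v=[-2.9028]
Step 4: x=[2.2297] v=[-3.2009]
Step 5: x=[1.4675] v=[-3.0489]
Step 6: x=[0.8505] v=[-2.4681]
Step 7: x=[0.4654] v=[-1.5403]
Step 8: x=[0.3665] v=[-0.3958]
Step 9: x=[0.5676] v=[0.8043]
First v>=0 after going negative at step 9, time=2.2500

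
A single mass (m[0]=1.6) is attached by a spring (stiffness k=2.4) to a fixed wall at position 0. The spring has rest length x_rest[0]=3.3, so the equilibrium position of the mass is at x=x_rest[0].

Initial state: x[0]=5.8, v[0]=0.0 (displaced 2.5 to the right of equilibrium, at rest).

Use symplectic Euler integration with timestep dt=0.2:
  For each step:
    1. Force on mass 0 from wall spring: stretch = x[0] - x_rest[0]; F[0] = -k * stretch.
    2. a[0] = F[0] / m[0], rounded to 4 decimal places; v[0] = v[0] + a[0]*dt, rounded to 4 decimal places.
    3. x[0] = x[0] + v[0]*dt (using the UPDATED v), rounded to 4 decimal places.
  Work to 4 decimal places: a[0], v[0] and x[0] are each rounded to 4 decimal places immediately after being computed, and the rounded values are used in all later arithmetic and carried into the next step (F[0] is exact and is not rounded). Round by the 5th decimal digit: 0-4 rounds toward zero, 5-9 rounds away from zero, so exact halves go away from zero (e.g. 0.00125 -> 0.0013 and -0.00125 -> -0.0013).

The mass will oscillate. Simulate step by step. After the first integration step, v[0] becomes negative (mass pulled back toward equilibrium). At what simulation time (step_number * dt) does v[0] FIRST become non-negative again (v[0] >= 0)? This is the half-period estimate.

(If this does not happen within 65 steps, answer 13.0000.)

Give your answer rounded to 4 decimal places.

Answer: 2.6000

Derivation:
Step 0: x=[5.8000] v=[0.0000]
Step 1: x=[5.6500] v=[-0.7500]
Step 2: x=[5.3590] v=[-1.4550]
Step 3: x=[4.9445] v=[-2.0727]
Step 4: x=[4.4313] v=[-2.5661]
Step 5: x=[3.8502] v=[-2.9055]
Step 6: x=[3.2361] v=[-3.0706]
Step 7: x=[2.6258] v=[-3.0514]
Step 8: x=[2.0560] v=[-2.8491]
Step 9: x=[1.5608] v=[-2.4759]
Step 10: x=[1.1700] v=[-1.9541]
Step 11: x=[0.9070] v=[-1.3151]
Step 12: x=[0.7876] v=[-0.5972]
Step 13: x=[0.8189] v=[0.1565]
First v>=0 after going negative at step 13, time=2.6000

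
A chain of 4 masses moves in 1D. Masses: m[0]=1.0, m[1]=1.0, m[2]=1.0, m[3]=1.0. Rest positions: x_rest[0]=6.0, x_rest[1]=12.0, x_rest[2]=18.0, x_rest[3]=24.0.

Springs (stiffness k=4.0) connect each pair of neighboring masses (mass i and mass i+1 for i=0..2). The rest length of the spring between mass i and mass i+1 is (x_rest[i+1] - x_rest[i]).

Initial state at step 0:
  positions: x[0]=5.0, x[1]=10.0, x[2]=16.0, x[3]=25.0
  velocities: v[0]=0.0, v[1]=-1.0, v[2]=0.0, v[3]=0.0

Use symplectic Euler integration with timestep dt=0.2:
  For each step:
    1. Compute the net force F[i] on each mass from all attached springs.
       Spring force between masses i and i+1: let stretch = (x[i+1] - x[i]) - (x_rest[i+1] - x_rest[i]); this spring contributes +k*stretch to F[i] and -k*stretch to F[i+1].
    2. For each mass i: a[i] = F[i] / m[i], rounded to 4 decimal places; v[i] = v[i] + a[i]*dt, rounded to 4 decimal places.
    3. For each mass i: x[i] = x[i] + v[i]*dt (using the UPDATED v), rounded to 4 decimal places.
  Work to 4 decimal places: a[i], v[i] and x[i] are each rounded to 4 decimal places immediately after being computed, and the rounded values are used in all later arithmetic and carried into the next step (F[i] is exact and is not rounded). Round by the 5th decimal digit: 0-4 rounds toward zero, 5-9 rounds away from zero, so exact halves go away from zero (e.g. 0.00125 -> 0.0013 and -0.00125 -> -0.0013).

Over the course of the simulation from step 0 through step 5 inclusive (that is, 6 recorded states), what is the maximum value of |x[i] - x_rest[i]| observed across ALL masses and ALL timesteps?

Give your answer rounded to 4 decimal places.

Step 0: x=[5.0000 10.0000 16.0000 25.0000] v=[0.0000 -1.0000 0.0000 0.0000]
Step 1: x=[4.8400 9.9600 16.4800 24.5200] v=[-0.8000 -0.2000 2.4000 -2.4000]
Step 2: x=[4.5392 10.1440 17.2032 23.7136] v=[-1.5040 0.9200 3.6160 -4.0320]
Step 3: x=[4.1752 10.5607 17.8386 22.8255] v=[-1.8202 2.0835 3.1770 -4.4403]
Step 4: x=[3.8728 11.1202 18.1074 22.0995] v=[-1.5118 2.7974 1.3442 -3.6298]
Step 5: x=[3.7700 11.6380 17.8970 21.6948] v=[-0.5139 2.5892 -1.0519 -2.0235]
Max displacement = 2.3052

Answer: 2.3052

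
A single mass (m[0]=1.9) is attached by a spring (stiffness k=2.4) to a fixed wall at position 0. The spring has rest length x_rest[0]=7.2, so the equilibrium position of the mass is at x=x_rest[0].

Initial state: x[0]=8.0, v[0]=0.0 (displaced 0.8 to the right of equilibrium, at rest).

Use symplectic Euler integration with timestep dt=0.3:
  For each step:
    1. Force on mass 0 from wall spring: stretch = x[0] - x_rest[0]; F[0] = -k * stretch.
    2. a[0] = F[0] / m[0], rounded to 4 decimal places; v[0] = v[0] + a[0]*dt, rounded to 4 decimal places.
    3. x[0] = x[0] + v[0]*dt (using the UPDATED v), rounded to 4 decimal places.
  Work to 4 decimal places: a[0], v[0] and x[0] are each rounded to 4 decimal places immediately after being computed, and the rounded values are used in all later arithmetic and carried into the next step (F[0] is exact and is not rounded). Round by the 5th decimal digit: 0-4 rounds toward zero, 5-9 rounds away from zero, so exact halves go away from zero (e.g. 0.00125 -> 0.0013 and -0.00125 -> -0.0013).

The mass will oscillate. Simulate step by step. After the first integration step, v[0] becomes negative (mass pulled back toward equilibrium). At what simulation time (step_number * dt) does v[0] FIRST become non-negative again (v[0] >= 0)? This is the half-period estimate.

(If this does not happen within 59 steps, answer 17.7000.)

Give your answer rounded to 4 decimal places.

Answer: 3.0000

Derivation:
Step 0: x=[8.0000] v=[0.0000]
Step 1: x=[7.9090] v=[-0.3032]
Step 2: x=[7.7374] v=[-0.5719]
Step 3: x=[7.5048] v=[-0.7755]
Step 4: x=[7.2375] v=[-0.8910]
Step 5: x=[6.9659] v=[-0.9052]
Step 6: x=[6.7210] v=[-0.8165]
Step 7: x=[6.5305] v=[-0.6350]
Step 8: x=[6.4161] v=[-0.3813]
Step 9: x=[6.3908] v=[-0.0842]
Step 10: x=[6.4575] v=[0.2224]
First v>=0 after going negative at step 10, time=3.0000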